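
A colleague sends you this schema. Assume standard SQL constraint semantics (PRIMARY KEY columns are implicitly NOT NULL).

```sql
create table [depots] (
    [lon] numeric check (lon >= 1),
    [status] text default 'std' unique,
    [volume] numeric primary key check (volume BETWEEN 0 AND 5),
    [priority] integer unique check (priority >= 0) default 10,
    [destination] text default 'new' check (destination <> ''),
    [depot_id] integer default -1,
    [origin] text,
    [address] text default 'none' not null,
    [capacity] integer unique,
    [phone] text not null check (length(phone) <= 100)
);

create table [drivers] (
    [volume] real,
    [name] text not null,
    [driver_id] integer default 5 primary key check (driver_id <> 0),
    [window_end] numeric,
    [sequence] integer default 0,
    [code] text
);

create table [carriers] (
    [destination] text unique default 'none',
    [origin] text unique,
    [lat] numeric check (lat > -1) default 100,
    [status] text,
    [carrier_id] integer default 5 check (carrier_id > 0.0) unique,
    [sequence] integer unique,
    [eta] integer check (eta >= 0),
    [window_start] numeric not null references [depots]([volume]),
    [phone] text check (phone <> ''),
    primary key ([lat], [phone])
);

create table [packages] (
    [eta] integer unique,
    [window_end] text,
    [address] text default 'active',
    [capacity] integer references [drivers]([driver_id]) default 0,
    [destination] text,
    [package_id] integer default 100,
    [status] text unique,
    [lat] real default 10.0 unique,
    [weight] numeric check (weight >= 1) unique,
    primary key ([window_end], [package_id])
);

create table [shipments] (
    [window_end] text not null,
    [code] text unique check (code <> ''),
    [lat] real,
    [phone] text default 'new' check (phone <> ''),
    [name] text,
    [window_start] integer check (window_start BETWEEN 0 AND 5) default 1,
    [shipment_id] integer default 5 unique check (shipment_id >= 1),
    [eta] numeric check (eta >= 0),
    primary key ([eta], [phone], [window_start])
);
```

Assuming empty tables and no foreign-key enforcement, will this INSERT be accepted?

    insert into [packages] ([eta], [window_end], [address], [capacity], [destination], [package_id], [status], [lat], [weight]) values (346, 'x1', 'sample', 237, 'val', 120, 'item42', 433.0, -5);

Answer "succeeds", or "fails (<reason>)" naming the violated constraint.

The value -5 for weight violates CHECK (weight >= 1).

fails (CHECK on weight)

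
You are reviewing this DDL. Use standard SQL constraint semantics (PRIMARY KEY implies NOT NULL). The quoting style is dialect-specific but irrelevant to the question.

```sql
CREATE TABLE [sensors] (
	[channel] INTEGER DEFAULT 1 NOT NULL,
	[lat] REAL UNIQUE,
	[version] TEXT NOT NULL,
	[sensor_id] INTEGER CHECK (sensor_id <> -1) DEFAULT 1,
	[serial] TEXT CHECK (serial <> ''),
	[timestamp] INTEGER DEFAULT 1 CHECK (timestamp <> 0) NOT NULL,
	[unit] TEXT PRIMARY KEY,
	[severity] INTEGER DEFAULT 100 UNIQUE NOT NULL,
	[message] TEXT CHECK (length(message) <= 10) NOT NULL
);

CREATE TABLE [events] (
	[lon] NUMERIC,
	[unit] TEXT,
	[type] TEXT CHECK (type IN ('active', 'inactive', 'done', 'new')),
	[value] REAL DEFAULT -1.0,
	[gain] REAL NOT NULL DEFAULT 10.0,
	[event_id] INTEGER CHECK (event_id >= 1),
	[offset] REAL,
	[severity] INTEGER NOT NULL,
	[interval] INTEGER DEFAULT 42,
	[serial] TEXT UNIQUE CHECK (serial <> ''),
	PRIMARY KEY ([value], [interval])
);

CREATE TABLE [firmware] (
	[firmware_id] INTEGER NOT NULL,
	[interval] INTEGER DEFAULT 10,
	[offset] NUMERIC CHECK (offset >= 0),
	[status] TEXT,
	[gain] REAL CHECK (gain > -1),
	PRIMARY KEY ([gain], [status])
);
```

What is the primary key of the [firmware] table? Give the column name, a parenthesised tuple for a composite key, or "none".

(gain, status)

A table-level PRIMARY KEY clause names 2 columns: gain, status.
This is a composite key — the combination is unique, not each column individually.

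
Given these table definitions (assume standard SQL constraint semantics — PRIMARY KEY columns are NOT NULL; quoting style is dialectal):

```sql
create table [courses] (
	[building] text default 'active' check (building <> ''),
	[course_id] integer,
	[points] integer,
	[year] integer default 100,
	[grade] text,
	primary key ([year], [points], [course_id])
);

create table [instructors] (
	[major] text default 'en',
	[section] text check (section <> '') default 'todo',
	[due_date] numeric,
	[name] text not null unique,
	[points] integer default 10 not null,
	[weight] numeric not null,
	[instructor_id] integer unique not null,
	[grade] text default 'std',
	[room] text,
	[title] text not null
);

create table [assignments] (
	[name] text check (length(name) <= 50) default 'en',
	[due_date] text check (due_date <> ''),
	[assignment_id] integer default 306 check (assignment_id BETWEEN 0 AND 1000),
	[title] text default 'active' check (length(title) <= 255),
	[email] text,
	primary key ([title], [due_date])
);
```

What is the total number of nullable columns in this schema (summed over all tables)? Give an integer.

10

courses: 2 nullable (building, grade — PK (year, points, course_id) and explicit NOT NULL columns excluded).
instructors: 5 nullable (major, section, due_date, grade, room — PK none and explicit NOT NULL columns excluded).
assignments: 3 nullable (name, assignment_id, email — PK (title, due_date) and explicit NOT NULL columns excluded).
Total: 2 + 5 + 3 = 10.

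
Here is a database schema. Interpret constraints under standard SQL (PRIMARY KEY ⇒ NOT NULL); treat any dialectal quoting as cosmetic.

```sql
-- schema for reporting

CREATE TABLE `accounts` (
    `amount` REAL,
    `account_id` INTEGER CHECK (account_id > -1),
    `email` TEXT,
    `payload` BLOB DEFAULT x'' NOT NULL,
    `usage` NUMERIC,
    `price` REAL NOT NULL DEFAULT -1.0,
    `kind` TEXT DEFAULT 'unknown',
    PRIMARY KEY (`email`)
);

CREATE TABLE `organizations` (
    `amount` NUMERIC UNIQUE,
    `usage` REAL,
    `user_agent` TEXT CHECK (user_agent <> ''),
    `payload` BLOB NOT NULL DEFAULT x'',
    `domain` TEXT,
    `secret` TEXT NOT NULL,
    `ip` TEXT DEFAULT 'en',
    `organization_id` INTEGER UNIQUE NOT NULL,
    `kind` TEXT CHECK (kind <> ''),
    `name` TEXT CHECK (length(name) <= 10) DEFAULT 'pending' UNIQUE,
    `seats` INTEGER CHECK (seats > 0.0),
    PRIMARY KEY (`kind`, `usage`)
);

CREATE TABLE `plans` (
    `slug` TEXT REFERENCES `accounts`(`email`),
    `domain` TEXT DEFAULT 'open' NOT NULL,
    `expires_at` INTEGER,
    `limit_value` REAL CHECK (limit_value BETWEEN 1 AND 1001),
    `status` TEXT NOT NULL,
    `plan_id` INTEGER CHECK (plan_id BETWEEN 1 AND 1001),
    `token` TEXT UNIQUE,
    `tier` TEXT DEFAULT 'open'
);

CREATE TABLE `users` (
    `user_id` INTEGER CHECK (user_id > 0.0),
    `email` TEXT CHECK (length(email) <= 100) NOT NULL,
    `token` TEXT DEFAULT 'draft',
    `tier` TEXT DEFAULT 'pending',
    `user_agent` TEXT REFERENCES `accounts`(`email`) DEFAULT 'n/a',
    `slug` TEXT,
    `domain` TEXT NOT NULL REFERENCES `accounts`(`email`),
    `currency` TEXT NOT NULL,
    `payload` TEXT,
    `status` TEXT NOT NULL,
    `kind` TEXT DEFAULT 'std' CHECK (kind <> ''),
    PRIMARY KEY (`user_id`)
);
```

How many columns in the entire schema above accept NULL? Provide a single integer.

accounts: 4 nullable (amount, account_id, usage, kind — PK (email) and explicit NOT NULL columns excluded).
organizations: 6 nullable (amount, user_agent, domain, ip, name, seats — PK (kind, usage) and explicit NOT NULL columns excluded).
plans: 6 nullable (slug, expires_at, limit_value, plan_id, token, tier — PK none and explicit NOT NULL columns excluded).
users: 6 nullable (token, tier, user_agent, slug, payload, kind — PK (user_id) and explicit NOT NULL columns excluded).
Total: 4 + 6 + 6 + 6 = 22.

22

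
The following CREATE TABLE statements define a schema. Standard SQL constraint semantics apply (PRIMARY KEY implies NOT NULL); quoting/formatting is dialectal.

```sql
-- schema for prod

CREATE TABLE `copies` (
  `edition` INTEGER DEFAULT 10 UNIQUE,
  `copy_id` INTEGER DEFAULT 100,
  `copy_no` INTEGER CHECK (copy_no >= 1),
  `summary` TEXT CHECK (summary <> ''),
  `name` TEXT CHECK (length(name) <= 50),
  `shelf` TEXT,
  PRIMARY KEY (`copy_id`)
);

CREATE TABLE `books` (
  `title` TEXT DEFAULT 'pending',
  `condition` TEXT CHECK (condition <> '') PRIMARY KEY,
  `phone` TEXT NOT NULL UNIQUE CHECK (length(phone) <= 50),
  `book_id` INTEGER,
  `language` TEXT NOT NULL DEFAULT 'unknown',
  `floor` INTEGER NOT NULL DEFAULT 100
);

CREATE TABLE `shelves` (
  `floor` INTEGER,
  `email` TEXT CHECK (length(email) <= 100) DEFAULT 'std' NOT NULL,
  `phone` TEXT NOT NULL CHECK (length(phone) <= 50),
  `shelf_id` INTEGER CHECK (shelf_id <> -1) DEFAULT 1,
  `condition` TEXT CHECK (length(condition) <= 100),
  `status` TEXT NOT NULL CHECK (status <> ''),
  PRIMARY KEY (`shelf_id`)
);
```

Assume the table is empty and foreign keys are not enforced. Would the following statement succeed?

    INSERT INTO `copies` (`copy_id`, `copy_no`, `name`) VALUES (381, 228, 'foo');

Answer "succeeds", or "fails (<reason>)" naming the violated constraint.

succeeds

NOT NULL columns: copy_id is supplied.
CHECK constraints: 228 satisfies (copy_no >= 1); 'foo' satisfies (length(name) <= 50).
No constraint is violated.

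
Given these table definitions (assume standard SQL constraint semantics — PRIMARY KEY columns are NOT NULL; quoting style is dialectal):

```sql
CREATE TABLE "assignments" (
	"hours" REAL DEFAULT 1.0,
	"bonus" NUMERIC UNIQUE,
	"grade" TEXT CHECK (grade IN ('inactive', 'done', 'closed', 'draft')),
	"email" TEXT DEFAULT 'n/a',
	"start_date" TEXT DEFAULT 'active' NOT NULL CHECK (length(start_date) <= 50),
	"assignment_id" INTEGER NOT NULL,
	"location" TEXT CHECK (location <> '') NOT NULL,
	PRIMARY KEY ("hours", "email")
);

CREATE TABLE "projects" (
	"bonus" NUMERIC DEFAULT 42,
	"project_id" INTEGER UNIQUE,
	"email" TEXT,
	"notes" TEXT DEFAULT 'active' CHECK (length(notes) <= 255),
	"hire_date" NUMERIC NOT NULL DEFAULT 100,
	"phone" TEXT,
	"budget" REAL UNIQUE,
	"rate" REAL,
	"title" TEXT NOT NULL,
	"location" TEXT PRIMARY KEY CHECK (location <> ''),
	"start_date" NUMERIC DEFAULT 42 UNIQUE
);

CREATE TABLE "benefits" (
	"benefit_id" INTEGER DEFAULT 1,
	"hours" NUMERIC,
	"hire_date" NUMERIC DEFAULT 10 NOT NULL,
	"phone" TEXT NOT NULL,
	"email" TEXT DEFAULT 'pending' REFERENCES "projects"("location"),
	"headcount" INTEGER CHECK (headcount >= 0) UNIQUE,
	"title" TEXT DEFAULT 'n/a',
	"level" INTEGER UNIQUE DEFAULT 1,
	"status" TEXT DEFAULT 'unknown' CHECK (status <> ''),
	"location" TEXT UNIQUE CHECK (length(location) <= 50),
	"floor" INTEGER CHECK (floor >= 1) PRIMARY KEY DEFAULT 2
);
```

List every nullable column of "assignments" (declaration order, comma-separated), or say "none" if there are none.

bonus, grade

- hours: part of the PRIMARY KEY, which implies NOT NULL → not nullable.
- bonus: UNIQUE does not imply NOT NULL → nullable.
- grade: CHECK does not forbid NULL (a CHECK constraint passes when its expression is NULL) → nullable.
- email: part of the PRIMARY KEY, which implies NOT NULL → not nullable.
- start_date: declared NOT NULL → not nullable.
- assignment_id: declared NOT NULL → not nullable.
- location: declared NOT NULL → not nullable.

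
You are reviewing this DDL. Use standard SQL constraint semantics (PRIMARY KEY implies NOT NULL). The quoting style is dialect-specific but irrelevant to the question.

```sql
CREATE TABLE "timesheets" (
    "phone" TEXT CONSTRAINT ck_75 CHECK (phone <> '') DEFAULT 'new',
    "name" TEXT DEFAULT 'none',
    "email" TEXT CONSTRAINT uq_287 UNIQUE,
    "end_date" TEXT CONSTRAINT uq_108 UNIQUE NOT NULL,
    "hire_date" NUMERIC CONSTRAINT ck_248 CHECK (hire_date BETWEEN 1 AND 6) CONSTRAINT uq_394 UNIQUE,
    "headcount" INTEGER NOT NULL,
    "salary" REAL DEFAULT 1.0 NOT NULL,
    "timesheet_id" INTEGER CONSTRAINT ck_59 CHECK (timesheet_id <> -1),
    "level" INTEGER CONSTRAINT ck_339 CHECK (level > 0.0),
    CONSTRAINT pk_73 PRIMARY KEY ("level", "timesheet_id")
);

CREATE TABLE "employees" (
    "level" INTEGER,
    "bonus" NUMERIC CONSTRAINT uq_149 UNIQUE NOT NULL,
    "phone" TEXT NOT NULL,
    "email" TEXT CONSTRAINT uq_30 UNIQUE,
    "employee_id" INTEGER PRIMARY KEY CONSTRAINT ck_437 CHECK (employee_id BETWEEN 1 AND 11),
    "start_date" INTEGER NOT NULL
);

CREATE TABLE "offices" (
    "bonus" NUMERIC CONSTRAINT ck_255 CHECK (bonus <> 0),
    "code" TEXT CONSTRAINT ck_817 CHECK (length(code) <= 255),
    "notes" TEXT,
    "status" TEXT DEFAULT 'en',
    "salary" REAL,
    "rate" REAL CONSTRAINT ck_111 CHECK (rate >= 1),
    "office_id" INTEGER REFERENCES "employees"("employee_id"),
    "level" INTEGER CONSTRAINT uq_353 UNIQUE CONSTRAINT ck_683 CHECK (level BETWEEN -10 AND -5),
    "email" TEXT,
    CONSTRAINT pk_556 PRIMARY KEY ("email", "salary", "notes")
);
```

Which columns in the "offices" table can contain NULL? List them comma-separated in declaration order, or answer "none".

- bonus: CHECK does not forbid NULL (a CHECK constraint passes when its expression is NULL) → nullable.
- code: CHECK does not forbid NULL (a CHECK constraint passes when its expression is NULL) → nullable.
- notes: part of the PRIMARY KEY, which implies NOT NULL → not nullable.
- status: DEFAULT only fills an omitted column; an explicit NULL is still allowed → nullable.
- salary: part of the PRIMARY KEY, which implies NOT NULL → not nullable.
- rate: CHECK does not forbid NULL (a CHECK constraint passes when its expression is NULL) → nullable.
- office_id: a foreign key column may be NULL unless separately constrained → nullable.
- level: CHECK does not forbid NULL (a CHECK constraint passes when its expression is NULL) → nullable.
- email: part of the PRIMARY KEY, which implies NOT NULL → not nullable.

bonus, code, status, rate, office_id, level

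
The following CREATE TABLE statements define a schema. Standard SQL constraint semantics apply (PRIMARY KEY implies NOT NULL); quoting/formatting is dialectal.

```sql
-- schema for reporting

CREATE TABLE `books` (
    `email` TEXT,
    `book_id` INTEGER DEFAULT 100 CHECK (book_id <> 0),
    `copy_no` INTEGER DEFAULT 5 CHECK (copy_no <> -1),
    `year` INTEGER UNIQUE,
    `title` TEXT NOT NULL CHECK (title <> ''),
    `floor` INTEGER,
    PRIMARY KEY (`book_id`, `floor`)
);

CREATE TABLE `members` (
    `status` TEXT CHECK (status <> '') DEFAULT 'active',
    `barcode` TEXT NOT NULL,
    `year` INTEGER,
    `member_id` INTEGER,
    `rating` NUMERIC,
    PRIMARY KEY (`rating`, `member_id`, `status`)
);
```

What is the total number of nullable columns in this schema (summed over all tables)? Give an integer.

books: 3 nullable (email, copy_no, year — PK (book_id, floor) and explicit NOT NULL columns excluded).
members: 1 nullable (year — PK (rating, member_id, status) and explicit NOT NULL columns excluded).
Total: 3 + 1 = 4.

4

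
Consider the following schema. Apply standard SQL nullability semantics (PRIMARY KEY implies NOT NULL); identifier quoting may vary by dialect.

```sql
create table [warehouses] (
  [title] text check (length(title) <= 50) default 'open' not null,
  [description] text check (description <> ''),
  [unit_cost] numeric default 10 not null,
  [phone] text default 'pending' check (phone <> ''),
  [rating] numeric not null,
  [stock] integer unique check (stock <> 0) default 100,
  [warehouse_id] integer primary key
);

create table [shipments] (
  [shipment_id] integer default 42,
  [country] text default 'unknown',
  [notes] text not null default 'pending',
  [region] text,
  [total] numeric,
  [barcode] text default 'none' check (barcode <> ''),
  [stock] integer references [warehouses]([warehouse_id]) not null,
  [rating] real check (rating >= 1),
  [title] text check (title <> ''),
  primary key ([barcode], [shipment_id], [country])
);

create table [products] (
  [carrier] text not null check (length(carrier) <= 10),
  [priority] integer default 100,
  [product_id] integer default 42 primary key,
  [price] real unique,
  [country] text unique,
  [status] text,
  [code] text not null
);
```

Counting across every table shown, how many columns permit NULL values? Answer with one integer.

warehouses: 3 nullable (description, phone, stock — PK (warehouse_id) and explicit NOT NULL columns excluded).
shipments: 4 nullable (region, total, rating, title — PK (barcode, shipment_id, country) and explicit NOT NULL columns excluded).
products: 4 nullable (priority, price, country, status — PK (product_id) and explicit NOT NULL columns excluded).
Total: 3 + 4 + 4 = 11.

11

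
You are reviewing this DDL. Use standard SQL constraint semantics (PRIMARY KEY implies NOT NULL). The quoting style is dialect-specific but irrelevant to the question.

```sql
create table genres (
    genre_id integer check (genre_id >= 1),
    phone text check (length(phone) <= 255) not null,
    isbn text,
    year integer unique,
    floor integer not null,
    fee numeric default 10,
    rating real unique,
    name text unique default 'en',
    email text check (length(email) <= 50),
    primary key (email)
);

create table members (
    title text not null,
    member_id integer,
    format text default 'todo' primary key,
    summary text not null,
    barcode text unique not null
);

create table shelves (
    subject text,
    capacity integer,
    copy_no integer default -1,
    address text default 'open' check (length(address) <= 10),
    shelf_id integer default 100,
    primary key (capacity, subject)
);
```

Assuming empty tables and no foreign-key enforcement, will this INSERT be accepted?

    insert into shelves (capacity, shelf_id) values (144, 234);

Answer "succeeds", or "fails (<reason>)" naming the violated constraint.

subject is omitted from the column list and has no DEFAULT, so it would receive NULL.
But subject is part of the PRIMARY KEY (implied NOT NULL).

fails (NOT NULL on subject)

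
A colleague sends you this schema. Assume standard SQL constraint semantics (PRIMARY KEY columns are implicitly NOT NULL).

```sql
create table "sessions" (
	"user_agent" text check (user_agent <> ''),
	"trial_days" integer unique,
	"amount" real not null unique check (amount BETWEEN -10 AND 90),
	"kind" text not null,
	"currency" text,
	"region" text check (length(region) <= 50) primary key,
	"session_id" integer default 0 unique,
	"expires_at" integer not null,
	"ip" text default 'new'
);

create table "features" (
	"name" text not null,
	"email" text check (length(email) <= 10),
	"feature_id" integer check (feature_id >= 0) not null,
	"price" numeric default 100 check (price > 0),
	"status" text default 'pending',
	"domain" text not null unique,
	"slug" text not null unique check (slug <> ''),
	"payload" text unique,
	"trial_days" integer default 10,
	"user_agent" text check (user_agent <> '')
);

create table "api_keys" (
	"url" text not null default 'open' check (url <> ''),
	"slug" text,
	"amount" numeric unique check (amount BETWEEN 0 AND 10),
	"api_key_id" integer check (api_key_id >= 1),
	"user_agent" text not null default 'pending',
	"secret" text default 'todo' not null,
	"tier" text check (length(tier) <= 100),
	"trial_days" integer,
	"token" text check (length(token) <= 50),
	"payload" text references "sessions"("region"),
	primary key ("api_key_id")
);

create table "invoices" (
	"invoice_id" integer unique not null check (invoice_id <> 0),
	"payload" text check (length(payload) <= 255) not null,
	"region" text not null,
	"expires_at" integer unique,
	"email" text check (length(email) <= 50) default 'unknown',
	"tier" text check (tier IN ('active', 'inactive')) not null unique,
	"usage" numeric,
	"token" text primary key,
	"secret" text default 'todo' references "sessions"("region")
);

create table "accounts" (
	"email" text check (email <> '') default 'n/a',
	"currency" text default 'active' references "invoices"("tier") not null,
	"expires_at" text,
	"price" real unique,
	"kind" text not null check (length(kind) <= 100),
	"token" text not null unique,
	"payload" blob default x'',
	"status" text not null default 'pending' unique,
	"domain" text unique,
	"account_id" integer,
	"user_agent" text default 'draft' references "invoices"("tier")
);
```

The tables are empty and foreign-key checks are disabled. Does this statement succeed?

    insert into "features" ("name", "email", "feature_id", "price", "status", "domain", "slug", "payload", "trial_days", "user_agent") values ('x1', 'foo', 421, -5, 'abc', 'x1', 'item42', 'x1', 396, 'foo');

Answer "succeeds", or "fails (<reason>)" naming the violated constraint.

The value -5 for price violates CHECK (price > 0).

fails (CHECK on price)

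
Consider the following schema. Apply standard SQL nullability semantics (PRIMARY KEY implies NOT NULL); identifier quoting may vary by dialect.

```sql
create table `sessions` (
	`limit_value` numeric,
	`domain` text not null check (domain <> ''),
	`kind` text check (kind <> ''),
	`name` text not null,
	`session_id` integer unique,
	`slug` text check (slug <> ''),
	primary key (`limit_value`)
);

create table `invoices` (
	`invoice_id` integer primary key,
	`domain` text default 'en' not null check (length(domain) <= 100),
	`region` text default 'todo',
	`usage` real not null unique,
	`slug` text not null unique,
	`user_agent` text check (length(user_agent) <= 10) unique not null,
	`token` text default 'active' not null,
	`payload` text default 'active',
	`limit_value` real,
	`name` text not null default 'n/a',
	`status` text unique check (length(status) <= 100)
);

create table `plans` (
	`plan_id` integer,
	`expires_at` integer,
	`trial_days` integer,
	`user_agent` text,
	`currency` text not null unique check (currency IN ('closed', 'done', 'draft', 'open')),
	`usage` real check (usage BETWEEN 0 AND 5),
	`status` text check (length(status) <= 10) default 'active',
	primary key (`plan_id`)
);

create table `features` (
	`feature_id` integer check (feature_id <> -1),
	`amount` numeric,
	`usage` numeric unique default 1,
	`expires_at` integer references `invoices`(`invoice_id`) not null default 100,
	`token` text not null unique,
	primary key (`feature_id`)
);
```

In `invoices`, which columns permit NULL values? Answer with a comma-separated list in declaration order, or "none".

- invoice_id: part of the PRIMARY KEY, which implies NOT NULL → not nullable.
- domain: declared NOT NULL → not nullable.
- region: DEFAULT only fills an omitted column; an explicit NULL is still allowed → nullable.
- usage: declared NOT NULL → not nullable.
- slug: declared NOT NULL → not nullable.
- user_agent: declared NOT NULL → not nullable.
- token: declared NOT NULL → not nullable.
- payload: DEFAULT only fills an omitted column; an explicit NULL is still allowed → nullable.
- limit_value: no NOT NULL constraint applies → nullable.
- name: declared NOT NULL → not nullable.
- status: CHECK does not forbid NULL (a CHECK constraint passes when its expression is NULL) → nullable.

region, payload, limit_value, status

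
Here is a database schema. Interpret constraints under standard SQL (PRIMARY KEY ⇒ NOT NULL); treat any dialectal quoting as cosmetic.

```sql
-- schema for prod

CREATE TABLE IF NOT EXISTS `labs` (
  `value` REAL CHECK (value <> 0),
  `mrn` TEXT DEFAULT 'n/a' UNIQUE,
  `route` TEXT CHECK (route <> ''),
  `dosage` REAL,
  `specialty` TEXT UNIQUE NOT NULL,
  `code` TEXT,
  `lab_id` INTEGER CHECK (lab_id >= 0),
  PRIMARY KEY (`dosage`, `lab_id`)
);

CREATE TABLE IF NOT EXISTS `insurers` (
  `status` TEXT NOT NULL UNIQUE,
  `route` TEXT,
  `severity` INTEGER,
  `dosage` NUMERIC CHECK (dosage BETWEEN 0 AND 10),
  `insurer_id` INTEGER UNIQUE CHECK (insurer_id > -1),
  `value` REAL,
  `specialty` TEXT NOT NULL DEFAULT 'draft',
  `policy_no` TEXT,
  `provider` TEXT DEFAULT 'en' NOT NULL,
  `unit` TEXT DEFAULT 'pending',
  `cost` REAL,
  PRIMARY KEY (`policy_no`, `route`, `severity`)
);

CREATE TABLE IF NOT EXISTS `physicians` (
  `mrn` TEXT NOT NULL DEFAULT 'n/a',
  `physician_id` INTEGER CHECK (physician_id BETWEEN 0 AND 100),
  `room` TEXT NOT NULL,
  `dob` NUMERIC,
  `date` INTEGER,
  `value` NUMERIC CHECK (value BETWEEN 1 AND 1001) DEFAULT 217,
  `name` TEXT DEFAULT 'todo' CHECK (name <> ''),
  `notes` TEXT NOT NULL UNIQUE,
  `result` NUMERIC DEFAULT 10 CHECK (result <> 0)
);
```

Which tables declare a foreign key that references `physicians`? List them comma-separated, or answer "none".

No REFERENCES clause anywhere in the schema names physicians.

none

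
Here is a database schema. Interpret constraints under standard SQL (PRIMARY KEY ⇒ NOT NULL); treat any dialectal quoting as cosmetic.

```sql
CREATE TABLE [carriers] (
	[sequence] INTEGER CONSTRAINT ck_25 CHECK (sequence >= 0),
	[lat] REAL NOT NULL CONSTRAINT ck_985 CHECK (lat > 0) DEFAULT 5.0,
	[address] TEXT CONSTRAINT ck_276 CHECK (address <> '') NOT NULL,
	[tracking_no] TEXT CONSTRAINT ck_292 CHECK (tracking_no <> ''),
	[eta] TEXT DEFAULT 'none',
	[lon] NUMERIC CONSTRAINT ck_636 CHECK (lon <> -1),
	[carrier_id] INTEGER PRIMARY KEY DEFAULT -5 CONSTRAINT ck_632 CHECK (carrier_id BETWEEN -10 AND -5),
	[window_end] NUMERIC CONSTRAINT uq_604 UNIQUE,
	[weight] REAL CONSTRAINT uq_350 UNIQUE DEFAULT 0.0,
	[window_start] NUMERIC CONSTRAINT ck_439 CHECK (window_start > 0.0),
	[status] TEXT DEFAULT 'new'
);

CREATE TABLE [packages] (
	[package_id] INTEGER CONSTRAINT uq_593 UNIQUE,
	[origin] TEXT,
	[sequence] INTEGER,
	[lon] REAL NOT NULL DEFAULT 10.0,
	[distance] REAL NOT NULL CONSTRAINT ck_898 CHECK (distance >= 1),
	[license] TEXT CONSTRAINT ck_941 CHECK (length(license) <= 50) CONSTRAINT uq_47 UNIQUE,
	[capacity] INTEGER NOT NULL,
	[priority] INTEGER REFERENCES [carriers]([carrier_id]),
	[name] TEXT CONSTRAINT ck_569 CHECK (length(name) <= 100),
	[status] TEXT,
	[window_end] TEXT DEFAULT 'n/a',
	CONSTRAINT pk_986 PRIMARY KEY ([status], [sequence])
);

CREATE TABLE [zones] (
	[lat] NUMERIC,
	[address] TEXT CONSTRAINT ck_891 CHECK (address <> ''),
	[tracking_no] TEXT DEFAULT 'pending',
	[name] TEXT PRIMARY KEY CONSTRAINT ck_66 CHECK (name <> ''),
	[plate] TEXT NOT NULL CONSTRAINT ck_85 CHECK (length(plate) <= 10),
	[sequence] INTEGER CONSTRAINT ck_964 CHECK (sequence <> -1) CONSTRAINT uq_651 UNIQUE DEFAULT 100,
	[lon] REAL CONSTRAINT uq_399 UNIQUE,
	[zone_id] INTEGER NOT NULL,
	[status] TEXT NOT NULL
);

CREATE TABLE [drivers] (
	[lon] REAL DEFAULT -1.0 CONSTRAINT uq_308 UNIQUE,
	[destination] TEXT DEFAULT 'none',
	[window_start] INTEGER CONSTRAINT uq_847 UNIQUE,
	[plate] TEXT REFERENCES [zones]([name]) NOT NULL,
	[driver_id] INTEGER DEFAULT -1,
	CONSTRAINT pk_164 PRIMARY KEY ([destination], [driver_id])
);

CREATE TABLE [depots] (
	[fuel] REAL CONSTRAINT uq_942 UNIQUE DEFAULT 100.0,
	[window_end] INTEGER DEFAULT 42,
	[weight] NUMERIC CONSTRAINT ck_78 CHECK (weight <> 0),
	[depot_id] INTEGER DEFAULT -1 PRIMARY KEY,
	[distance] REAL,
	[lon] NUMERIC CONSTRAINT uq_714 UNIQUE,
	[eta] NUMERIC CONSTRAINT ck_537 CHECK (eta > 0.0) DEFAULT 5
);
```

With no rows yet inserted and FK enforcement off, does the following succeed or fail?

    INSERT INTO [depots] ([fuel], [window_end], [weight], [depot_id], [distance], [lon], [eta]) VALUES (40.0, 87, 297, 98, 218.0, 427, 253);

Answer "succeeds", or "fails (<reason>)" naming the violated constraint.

succeeds

NOT NULL columns: depot_id is supplied.
CHECK constraints: 297 satisfies (weight <> 0); 253 satisfies (eta > 0.0).
No constraint is violated.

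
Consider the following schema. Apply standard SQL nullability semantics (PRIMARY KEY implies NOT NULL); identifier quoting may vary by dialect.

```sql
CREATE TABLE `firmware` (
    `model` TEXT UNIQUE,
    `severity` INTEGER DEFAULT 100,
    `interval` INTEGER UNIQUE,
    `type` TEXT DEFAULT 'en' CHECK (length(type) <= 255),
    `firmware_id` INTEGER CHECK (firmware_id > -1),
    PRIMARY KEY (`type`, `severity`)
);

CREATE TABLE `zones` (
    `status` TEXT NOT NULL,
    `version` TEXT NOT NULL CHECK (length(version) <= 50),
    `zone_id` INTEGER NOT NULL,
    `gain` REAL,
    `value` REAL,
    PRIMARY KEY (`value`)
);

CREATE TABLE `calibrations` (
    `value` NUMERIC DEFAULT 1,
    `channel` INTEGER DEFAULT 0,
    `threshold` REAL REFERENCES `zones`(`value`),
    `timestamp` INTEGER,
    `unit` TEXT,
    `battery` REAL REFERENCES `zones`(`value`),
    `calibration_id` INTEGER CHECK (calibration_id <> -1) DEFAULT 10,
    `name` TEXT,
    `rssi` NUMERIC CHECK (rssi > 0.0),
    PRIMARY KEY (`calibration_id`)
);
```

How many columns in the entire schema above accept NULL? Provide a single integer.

12

firmware: 3 nullable (model, interval, firmware_id — PK (type, severity) and explicit NOT NULL columns excluded).
zones: 1 nullable (gain — PK (value) and explicit NOT NULL columns excluded).
calibrations: 8 nullable (value, channel, threshold, timestamp, unit, battery, name, rssi — PK (calibration_id) and explicit NOT NULL columns excluded).
Total: 3 + 1 + 8 = 12.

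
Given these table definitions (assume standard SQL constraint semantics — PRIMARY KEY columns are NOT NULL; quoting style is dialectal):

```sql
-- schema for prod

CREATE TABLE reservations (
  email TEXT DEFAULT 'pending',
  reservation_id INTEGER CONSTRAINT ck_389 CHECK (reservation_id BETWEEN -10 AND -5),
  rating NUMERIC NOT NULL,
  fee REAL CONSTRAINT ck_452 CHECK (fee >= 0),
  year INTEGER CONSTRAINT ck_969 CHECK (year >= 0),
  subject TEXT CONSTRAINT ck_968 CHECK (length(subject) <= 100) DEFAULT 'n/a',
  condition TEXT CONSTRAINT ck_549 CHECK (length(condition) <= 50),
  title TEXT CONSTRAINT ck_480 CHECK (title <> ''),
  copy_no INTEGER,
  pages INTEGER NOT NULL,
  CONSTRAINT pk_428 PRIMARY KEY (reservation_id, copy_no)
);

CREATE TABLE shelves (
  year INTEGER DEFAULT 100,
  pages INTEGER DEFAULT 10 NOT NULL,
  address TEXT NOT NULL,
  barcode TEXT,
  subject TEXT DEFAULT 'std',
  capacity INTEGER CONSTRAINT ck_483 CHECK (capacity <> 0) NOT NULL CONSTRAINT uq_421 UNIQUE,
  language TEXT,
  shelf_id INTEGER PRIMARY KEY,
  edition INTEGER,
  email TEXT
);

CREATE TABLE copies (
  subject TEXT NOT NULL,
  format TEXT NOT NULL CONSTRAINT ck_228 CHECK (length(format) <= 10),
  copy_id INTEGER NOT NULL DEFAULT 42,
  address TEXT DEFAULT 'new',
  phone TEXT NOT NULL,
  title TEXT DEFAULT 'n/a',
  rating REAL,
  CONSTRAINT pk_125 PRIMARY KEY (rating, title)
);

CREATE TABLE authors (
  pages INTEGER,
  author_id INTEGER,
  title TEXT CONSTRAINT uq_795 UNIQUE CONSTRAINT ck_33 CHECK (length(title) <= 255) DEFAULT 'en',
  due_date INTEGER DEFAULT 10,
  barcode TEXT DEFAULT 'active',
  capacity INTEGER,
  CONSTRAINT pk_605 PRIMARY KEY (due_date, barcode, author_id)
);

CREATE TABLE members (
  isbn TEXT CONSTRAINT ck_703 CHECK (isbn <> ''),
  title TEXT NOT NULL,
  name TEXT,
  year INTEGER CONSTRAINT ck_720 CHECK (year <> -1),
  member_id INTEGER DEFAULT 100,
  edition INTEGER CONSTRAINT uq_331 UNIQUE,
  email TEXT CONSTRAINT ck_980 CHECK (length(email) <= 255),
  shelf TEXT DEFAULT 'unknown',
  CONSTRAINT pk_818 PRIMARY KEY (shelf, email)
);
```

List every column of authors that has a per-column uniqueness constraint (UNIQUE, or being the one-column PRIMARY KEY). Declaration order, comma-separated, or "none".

- pages: no UNIQUE or single-column PK constraint.
- author_id: part of a composite PRIMARY KEY — only the tuple is unique, not this column on its own.
- title: declared UNIQUE → unique.
- due_date: part of a composite PRIMARY KEY — only the tuple is unique, not this column on its own.
- barcode: part of a composite PRIMARY KEY — only the tuple is unique, not this column on its own.
- capacity: no UNIQUE or single-column PK constraint.

title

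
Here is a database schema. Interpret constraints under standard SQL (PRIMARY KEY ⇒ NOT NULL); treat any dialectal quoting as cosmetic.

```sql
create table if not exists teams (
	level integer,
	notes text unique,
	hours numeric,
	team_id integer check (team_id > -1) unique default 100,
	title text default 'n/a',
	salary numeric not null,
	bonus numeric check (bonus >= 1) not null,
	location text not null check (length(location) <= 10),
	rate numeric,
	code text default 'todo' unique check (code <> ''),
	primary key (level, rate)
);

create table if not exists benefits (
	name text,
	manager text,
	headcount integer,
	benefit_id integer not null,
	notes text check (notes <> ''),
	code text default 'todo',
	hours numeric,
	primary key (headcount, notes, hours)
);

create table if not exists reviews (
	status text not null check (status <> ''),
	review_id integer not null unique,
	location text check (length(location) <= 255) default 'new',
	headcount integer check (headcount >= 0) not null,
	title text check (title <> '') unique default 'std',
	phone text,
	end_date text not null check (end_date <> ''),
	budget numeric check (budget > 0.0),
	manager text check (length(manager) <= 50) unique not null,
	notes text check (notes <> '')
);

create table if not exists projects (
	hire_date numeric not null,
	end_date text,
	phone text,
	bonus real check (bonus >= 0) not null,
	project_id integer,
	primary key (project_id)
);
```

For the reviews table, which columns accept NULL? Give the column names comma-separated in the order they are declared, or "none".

location, title, phone, budget, notes

- status: declared NOT NULL → not nullable.
- review_id: declared NOT NULL → not nullable.
- location: CHECK does not forbid NULL (a CHECK constraint passes when its expression is NULL) → nullable.
- headcount: declared NOT NULL → not nullable.
- title: CHECK does not forbid NULL (a CHECK constraint passes when its expression is NULL) → nullable.
- phone: no NOT NULL constraint applies → nullable.
- end_date: declared NOT NULL → not nullable.
- budget: CHECK does not forbid NULL (a CHECK constraint passes when its expression is NULL) → nullable.
- manager: declared NOT NULL → not nullable.
- notes: CHECK does not forbid NULL (a CHECK constraint passes when its expression is NULL) → nullable.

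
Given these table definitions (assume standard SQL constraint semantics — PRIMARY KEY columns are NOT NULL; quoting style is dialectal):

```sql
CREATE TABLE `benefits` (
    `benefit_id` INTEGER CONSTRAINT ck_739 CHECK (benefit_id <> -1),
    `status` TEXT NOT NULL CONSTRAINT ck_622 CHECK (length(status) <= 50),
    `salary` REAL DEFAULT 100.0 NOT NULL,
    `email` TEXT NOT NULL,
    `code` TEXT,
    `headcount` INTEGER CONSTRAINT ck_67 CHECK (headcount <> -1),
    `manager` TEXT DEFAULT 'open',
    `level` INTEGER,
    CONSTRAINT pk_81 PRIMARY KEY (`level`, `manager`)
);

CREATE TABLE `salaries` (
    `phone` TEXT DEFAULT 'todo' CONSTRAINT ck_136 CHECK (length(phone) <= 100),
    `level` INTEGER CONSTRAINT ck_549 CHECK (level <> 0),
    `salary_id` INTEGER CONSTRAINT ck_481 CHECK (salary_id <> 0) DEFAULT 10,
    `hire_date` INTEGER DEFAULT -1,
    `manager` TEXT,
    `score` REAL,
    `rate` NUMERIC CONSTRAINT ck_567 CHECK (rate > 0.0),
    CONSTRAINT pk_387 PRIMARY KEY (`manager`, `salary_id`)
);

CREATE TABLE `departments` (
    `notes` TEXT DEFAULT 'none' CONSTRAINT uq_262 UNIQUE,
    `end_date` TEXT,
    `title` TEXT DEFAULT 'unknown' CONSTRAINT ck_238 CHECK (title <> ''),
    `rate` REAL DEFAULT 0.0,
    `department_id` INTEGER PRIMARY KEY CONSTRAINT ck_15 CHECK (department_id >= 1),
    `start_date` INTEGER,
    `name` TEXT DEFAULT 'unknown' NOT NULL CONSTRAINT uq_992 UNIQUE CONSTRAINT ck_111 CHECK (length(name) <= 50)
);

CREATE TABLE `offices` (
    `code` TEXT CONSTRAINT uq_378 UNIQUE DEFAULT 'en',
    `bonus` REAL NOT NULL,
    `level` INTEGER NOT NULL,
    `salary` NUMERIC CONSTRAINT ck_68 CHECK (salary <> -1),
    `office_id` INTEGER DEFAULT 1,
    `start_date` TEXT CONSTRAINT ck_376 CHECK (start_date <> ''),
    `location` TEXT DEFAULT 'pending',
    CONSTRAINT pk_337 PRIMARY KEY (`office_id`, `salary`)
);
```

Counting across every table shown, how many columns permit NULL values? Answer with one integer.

16

benefits: 3 nullable (benefit_id, code, headcount — PK (level, manager) and explicit NOT NULL columns excluded).
salaries: 5 nullable (phone, level, hire_date, score, rate — PK (manager, salary_id) and explicit NOT NULL columns excluded).
departments: 5 nullable (notes, end_date, title, rate, start_date — PK (department_id) and explicit NOT NULL columns excluded).
offices: 3 nullable (code, start_date, location — PK (office_id, salary) and explicit NOT NULL columns excluded).
Total: 3 + 5 + 5 + 3 = 16.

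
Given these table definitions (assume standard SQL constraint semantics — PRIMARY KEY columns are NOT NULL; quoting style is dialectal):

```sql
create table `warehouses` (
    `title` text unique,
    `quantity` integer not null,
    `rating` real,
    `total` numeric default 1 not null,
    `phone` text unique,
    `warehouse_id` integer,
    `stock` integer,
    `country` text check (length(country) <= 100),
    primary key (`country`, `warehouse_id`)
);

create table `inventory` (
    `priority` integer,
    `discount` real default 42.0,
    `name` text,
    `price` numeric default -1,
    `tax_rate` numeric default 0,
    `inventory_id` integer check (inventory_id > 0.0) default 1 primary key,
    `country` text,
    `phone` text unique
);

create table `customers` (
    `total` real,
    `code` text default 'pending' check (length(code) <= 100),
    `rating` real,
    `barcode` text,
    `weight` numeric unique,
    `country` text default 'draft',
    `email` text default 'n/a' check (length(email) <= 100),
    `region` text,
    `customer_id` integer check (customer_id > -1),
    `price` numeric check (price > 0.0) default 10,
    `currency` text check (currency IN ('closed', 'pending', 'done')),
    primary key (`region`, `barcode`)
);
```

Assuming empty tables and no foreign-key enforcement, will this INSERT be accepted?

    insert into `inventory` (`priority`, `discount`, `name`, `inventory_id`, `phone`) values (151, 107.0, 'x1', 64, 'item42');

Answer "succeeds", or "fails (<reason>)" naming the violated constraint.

succeeds

NOT NULL columns: inventory_id is supplied.
CHECK constraints: 64 satisfies (inventory_id > 0.0).
No constraint is violated.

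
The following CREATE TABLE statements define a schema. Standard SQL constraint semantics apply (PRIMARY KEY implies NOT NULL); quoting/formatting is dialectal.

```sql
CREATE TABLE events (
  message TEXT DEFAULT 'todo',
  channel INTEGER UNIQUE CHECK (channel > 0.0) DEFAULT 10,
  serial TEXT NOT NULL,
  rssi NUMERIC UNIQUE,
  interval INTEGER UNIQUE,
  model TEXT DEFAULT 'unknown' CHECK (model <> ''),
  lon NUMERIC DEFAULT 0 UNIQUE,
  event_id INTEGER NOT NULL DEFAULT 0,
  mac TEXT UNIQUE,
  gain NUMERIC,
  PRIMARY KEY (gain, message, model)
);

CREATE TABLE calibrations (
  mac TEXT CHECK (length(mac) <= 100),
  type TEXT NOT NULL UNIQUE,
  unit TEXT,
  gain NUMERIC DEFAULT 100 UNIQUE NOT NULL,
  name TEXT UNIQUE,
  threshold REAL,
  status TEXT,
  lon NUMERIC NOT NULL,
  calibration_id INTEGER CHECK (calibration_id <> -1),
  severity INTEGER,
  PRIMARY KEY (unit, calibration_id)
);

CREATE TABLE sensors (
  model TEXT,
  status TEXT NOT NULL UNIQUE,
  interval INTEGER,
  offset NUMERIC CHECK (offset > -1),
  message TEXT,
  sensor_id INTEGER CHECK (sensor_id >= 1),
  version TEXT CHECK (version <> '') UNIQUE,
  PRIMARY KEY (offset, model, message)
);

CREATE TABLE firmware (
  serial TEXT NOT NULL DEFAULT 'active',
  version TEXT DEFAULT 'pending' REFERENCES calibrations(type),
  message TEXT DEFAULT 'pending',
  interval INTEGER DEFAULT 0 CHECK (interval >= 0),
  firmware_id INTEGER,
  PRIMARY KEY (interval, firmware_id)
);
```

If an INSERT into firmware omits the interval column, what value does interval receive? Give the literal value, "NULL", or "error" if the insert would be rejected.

0

interval has an explicit DEFAULT 0.
When the column is omitted from an INSERT, that default is used.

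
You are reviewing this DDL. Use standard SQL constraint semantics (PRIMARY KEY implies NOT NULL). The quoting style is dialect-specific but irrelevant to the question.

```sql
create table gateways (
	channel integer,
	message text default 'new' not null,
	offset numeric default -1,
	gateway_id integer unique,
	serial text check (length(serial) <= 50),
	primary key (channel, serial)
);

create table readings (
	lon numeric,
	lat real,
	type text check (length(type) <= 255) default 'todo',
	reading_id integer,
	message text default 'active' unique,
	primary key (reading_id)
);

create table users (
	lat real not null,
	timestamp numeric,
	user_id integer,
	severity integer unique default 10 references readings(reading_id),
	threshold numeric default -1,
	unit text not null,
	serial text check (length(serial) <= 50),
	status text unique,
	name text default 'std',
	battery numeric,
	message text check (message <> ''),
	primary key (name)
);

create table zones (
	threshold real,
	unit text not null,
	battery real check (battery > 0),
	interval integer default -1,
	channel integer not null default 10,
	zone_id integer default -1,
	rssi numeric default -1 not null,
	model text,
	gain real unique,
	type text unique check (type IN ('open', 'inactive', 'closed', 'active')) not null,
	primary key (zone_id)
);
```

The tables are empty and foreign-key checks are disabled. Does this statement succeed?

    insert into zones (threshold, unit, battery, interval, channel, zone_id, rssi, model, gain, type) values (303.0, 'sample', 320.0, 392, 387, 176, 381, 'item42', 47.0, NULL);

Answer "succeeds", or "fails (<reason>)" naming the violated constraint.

type is explicitly set to NULL, but type is declared NOT NULL.

fails (NOT NULL on type)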